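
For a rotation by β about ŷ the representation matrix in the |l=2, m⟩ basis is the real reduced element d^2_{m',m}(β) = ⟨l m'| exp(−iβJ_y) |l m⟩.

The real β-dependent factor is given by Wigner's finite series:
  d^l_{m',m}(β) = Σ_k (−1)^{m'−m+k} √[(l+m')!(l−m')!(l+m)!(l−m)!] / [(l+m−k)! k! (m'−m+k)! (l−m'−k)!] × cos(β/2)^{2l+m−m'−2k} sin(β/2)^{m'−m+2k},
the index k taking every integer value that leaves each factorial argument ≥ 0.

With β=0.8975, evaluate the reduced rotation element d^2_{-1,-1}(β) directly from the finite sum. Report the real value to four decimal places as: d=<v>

d=0.2006

d^2_{-1,-1}(β=0.8975) via Wigner's sum:
c=cos(0.8975/2)=0.900990, s=sin(0.8975/2)=0.433840; N=√[1·6·1·6]=6.000000
k∈{0,1} keeps every argument non-negative
  k=0: (−1)^0·6.0000/(6)·0.9010^4·0.4338^0 = +0.658992
  k=1: (−1)^1·6.0000/(2)·0.9010^2·0.4338^2 = -0.458374
d^2_{-1,-1}(0.8975) = +0.658992 -0.458374 = +0.200618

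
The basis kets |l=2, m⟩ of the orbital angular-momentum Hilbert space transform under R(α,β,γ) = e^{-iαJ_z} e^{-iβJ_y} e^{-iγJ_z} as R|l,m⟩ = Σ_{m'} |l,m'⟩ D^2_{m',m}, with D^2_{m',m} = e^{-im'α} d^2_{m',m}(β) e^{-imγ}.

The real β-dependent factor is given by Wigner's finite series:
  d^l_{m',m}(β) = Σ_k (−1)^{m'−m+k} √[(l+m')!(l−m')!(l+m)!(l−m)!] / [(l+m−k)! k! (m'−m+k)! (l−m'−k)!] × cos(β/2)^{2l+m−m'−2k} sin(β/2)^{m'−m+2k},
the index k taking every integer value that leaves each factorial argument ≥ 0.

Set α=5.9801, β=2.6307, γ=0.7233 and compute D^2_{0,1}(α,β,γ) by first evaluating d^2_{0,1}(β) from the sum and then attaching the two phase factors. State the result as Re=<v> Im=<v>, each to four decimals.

D^2_{0,1}(5.9801,2.6307,0.7233) = e^{-i·0·5.9801}·d^2_{0,1}(2.6307)·e^{-i·1·0.7233}. Compute d first:
c=cos(2.6307/2)=0.252677, s=sin(2.6307/2)=0.967551; N=√[2·2·6·1]=4.898979
k: max(0,(1)−(0))=1 … min(2+(1),2−(0))=2
  k=1: (−1)^0·4.8990/(2)·0.2527^3·0.9676^1 = +0.038234
  k=2: (−1)^1·4.8990/(2)·0.2527^1·0.9676^3 = -0.560613
d^2_{0,1}(2.6307) = +0.038234 -0.560613 = -0.522379
D = (+1.000000+0.000000i)·(-0.522379)·(+0.749626-0.661862i) = -0.391589+0.345743i

Re=-0.3916 Im=0.3457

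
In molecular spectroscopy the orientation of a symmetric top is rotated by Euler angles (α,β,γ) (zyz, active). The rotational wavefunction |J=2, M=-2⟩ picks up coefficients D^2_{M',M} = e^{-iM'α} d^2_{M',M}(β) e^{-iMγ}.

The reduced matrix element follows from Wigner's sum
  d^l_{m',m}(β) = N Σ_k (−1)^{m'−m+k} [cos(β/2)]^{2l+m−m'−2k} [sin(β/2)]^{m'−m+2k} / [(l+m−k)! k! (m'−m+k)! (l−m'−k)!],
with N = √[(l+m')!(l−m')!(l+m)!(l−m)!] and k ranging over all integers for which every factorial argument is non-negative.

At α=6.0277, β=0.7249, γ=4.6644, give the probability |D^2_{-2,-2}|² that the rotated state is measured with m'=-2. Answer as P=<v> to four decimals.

First d^2_{-2,-2}(β=0.7249), then the phase factors e^{-i(-2)α} and e^{-i(-2)γ}:
With c≡cos(β/2)=0.935031 and s≡sin(β/2)=0.354566, N=[1·24·1·24]^{1/2}=24.000000
k: max(0,(-2)−(-2))=0 … min(2+(-2),2−(-2))=0
  k=0: (−1)^0·24.0000/(24)·0.9350^4·0.3546^0 = +0.764371
d^2_{-2,-2}(0.7249) = +0.764371
|D^2_{-2,-2}|² = |d^2_{-2,-2}(β)|² = (+0.764371)² = 0.584262 (the z-rotation phases have unit modulus)

P=0.5843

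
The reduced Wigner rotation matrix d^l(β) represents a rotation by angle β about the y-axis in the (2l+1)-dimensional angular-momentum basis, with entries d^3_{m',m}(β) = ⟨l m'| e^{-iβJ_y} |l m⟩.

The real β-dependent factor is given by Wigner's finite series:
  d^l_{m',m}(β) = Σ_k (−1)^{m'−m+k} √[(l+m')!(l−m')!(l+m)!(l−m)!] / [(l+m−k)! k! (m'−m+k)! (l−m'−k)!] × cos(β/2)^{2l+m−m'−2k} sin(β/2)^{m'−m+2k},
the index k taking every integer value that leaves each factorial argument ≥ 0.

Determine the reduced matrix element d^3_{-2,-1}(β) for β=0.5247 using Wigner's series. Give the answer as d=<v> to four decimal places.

d=0.5897

d^3_{-2,-1}(β=0.5247) via Wigner's sum:
c=cos(0.5247/2)=0.965783, s=sin(0.5247/2)=0.259351; N=√[1·120·2·24]=75.894664
The bounds max(0,m−m')=1 and min(l+m,l−m')=2 give 2 terms
  k=1: (−1)^0·75.8947/(24)·0.9658^5·0.2594^1 = +0.689106
  k=2: (−1)^1·75.8947/(12)·0.9658^3·0.2594^3 = -0.099388
d^3_{-2,-1}(0.5247) = +0.689106 -0.099388 = +0.589718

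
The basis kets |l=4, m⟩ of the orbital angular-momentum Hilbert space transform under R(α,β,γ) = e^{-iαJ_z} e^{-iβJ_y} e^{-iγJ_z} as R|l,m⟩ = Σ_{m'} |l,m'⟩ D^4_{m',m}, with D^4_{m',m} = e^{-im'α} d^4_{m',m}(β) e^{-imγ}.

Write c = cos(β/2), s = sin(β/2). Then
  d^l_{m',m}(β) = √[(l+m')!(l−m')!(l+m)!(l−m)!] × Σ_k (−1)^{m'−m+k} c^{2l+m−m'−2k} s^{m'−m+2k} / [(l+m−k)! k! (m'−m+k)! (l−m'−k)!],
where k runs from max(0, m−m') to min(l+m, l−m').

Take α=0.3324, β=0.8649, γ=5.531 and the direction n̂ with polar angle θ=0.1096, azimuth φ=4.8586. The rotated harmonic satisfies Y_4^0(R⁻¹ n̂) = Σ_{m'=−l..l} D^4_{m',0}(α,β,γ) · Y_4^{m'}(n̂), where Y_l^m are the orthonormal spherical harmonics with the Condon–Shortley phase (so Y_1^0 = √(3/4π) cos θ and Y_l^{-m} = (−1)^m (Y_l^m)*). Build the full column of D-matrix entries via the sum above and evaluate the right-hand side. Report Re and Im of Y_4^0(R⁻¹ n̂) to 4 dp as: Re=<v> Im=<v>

Re=-0.3588 Im=0.0000

Need the full column D^4_{m',0} for m'=−4..4 at α=0.3324, β=0.8649, γ=5.531.
cos(β/2)=0.907942, sin(β/2)=0.419097
d^4_{-4,0}: single k=4 term ⇒ +0.175403;  D = +0.041898+0.170326i
d^4_{-3,0}: k∈[3..4] ⇒ +0.537398 -0.114501 = +0.422897;  D = +0.229488+0.355215i
d^4_{-2,0}: k∈[2..4] ⇒ +0.933463 -0.530369 +0.042376 = +0.445470;  D = +0.350603+0.274811i
d^4_{-1,0}: k∈[1..4] ⇒ +0.953311 -1.218704 +0.259663 -0.009221 = -0.014950;  D = -0.014132-0.004878i
d^4_{0,0}: k∈[0..4] ⇒ +0.461810 -1.574330 +0.754728 -0.071469 +0.000952 = -0.428309;  D = -0.428309+0.000000i
d^4_{1,0}: k∈[0..3] ⇒ -0.953311 +1.218704 -0.259663 +0.009221 = +0.014950;  D = +0.014132-0.004878i
d^4_{2,0}: k∈[0..2] ⇒ +0.933463 -0.530369 +0.042376 = +0.445470;  D = +0.350603-0.274811i
d^4_{3,0}: k∈[0..1] ⇒ -0.537398 +0.114501 = -0.422897;  D = -0.229488+0.355215i
d^4_{4,0}: single k=0 term ⇒ +0.175403;  D = +0.041898-0.170326i
Y_4^{m'}(θ=0.1096,φ=4.8586) and Σ D·Y over m':
  (+0.0419+0.1703i)·(+0.0001-0.0000i)  (+0.2295+0.3552i)·(-0.0007-0.0015i)  (+0.3506+0.2748i)·(-0.0227+0.0068i)  (-0.0141-0.0049i)·(+0.0293+0.1993i)  (-0.4283+0.0000i)·(+0.7962+0.0000i)  (+0.0141-0.0049i)·(-0.0293+0.1993i)  (+0.3506-0.2748i)·(-0.0227-0.0068i)  (-0.2295+0.3552i)·(+0.0007-0.0015i)  (+0.0419-0.1703i)·(+0.0001+0.0000i)
Y_4^0(R⁻¹ n̂) = -0.358804+0.000000i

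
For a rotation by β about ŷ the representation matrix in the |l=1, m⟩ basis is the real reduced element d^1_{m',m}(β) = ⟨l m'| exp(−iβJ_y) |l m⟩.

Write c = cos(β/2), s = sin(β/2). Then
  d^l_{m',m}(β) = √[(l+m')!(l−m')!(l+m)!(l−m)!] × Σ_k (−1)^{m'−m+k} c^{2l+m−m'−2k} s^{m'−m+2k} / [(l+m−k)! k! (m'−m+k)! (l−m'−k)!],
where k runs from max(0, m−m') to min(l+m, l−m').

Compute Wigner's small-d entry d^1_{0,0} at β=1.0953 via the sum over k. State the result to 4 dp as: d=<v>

d=0.4578

d^1_{0,0}(β=1.0953) via Wigner's sum:
Half-angle: c=0.853750, s=0.520682. N=√(1·1·1·1)=1.000000
Admissible k: 0..1 (factorial args all ≥0)
  k=0: (−1)^0·1.0000/(1)·0.8538^2·0.5207^0 = +0.728890
  k=1: (−1)^1·1.0000/(1)·0.8538^0·0.5207^2 = -0.271110
d^1_{0,0}(1.0953) = +0.728890 -0.271110 = +0.457780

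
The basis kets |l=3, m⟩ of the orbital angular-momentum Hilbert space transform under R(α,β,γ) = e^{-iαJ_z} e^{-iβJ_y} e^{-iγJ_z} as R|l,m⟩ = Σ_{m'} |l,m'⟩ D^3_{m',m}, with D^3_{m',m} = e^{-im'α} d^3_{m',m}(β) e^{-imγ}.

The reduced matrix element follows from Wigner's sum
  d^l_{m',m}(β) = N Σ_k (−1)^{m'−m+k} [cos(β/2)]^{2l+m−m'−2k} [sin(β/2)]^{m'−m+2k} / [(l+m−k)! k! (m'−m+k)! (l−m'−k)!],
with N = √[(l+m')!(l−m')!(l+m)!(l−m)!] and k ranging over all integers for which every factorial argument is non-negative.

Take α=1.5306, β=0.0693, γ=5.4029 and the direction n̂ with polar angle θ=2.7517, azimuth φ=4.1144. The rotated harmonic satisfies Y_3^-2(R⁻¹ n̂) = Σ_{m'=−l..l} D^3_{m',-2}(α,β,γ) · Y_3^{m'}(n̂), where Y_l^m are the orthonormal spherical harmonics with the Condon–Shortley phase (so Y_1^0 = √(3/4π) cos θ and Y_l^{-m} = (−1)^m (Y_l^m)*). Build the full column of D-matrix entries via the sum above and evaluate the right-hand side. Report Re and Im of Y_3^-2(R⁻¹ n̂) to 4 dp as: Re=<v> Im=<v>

Need the full column D^3_{m',-2} for m'=−3..3 at α=1.5306, β=0.0693, γ=5.4029.
cos(β/2)=0.999400, sin(β/2)=0.034643
d^3_{-3,-2}: single k=1 term ⇒ +0.084603;  D = -0.080561+0.025838i
d^3_{-2,-2}: k∈[0..1] ⇒ +0.996404 -0.005986 = +0.990418;  D = +0.264335+0.954492i
d^3_{-1,-2}: k∈[0..1] ⇒ -0.109223 +0.000262 = -0.108960;  D = -0.106092+0.024837i
d^3_{0,-2}: k∈[0..1] ⇒ +0.006558 -0.000008 = +0.006550;  D = -0.001236-0.006432i
d^3_{1,-2}: k∈[0..1] ⇒ -0.000262 +0.000000 = -0.000262;  D = +0.000259-0.000039i
d^3_{2,-2}: k∈[0..1] ⇒ +0.000007 -0.000000 = +0.000007;  D = +0.000001+0.000007i
d^3_{3,-2}: single k=0 term ⇒ -0.000000;  D = -0.000000+0.000000i
Y_3^{m'}(θ=2.7517,φ=4.1144) and Σ D·Y over m':
  (-0.0806+0.0258i)·(+0.0223+0.0051i)  (+0.2643+0.9545i)·(+0.0500+0.1271i)  (-0.1061+0.0248i)·(-0.2267+0.3328i)  (-0.0012-0.0064i)·(-0.4410+0.0000i)  (+0.0003-0.0000i)·(+0.2267+0.3328i)  (+0.0000+0.0000i)·(+0.0500-0.1271i)  (-0.0000+0.0000i)·(-0.0223+0.0051i)
Y_3^-2(R⁻¹ n̂) = -0.093614+0.043464i

Re=-0.0936 Im=0.0435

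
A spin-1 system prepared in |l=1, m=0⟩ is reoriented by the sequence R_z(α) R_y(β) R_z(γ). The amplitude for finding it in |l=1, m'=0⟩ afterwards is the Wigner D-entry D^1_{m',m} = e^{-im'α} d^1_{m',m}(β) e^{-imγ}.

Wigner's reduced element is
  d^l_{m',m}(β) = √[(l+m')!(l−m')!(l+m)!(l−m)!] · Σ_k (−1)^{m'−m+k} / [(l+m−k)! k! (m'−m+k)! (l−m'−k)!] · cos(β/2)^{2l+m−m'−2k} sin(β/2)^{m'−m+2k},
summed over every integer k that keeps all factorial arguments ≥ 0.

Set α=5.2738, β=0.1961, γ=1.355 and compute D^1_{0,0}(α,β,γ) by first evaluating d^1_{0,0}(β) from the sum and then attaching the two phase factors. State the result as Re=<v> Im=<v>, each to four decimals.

D^1_{0,0}(5.2738,0.1961,1.355) = e^{-i·0·5.2738}·d^1_{0,0}(0.1961)·e^{-i·0·1.355}. Compute d first:
Half-angle: c=0.995197, s=0.097893. N=√(1·1·1·1)=1.000000
k: max(0,(0)−(0))=0 … min(1+(0),1−(0))=1
  k=0: (−1)^0·1.0000/(1)·0.9952^2·0.0979^0 = +0.990417
  k=1: (−1)^1·1.0000/(1)·0.9952^0·0.0979^2 = -0.009583
d^1_{0,0}(0.1961) = +0.990417 -0.009583 = +0.980834
D = (+1.000000+0.000000i)·(+0.980834)·(+1.000000+0.000000i) = +0.980834+0.000000i

Re=0.9808 Im=0.0000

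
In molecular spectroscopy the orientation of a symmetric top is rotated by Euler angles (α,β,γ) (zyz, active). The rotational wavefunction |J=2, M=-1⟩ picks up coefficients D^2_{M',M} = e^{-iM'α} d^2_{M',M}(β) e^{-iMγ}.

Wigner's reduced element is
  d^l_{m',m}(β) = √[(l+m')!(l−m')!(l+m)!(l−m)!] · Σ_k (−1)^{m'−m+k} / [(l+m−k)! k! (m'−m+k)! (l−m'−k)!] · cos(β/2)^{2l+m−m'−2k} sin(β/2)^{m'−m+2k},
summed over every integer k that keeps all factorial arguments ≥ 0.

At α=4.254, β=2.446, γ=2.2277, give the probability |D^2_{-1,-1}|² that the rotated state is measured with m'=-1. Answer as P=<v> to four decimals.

P=0.0867

D^2_{-1,-1}(4.254,2.446,2.2277) = e^{-i·-1·4.254}·d^2_{-1,-1}(2.446)·e^{-i·-1·2.2277}. Compute d first:
c=cos(2.446/2)=0.340827, s=sin(2.446/2)=0.940126; N=√[1·6·1·6]=6.000000
k∈{0,1} keeps every argument non-negative
  k=0: (−1)^0·6.0000/(6)·0.3408^4·0.9401^0 = +0.013494
  k=1: (−1)^1·6.0000/(2)·0.3408^2·0.9401^2 = -0.308007
d^2_{-1,-1}(2.446) = +0.013494 -0.308007 = -0.294514
|D^2_{-1,-1}|² = |d^2_{-1,-1}(β)|² = (-0.294514)² = 0.086738 (the z-rotation phases have unit modulus)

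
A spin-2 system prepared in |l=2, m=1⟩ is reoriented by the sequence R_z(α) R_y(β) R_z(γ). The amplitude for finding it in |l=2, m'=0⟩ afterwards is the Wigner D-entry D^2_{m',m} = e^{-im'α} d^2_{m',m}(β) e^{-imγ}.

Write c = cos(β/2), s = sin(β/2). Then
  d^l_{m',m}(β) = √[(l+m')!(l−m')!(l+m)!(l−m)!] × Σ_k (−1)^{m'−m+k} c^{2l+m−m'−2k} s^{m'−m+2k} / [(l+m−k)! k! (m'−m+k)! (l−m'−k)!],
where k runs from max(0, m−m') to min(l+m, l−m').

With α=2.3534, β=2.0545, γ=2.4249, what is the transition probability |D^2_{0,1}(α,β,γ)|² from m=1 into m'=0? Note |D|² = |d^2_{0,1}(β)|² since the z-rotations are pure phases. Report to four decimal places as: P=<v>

P=0.2543

First d^2_{0,1}(β=2.0545), then the phase factors e^{-i(0)α} and e^{-i(1)γ}:
c=cos(2.0545/2)=0.517174, s=sin(2.0545/2)=0.855880; N=√[2·2·6·1]=4.898979
k∈{1,2} keeps every argument non-negative
  k=1: (−1)^0·4.8990/(2)·0.5172^3·0.8559^1 = +0.290001
  k=2: (−1)^1·4.8990/(2)·0.5172^1·0.8559^3 = -0.794239
d^2_{0,1}(2.0545) = +0.290001 -0.794239 = -0.504238
|D^2_{0,1}|² = |d^2_{0,1}(β)|² = (-0.504238)² = 0.254256 (the z-rotation phases have unit modulus)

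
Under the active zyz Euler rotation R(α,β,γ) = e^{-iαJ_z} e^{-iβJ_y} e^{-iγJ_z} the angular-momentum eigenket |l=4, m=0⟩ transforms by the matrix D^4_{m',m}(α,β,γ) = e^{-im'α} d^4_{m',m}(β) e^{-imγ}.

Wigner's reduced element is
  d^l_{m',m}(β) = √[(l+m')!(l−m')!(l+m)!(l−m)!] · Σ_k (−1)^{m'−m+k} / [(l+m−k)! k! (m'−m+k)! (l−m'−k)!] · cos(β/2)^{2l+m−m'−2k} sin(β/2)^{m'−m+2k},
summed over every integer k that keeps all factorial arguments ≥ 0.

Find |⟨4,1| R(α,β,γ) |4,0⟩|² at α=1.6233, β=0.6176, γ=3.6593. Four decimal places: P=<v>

P=0.1902

Split into d^4_{1,0}(β=0.6176) × two z-phases.
With c≡cos(β/2)=0.952699 and s≡sin(β/2)=0.303916, N=[120·6·24·24]^{1/2}=643.987578
k∈{0,1,2,3} keeps every argument non-negative
  k=0: (−1)^1·643.9876/(144)·0.9527^7·0.3039^1 = -0.968184
  k=1: (−1)^2·643.9876/(24)·0.9527^5·0.3039^3 = +0.591158
  k=2: (−1)^3·643.9876/(24)·0.9527^3·0.3039^5 = -0.060159
  k=3: (−1)^4·643.9876/(144)·0.9527^1·0.3039^7 = +0.001020
d^4_{1,0}(0.6176) = -0.968184 +0.591158 -0.060159 +0.001020 = -0.436164
|D^4_{1,0}|² = |d^4_{1,0}(β)|² = (-0.436164)² = 0.190239 (the z-rotation phases have unit modulus)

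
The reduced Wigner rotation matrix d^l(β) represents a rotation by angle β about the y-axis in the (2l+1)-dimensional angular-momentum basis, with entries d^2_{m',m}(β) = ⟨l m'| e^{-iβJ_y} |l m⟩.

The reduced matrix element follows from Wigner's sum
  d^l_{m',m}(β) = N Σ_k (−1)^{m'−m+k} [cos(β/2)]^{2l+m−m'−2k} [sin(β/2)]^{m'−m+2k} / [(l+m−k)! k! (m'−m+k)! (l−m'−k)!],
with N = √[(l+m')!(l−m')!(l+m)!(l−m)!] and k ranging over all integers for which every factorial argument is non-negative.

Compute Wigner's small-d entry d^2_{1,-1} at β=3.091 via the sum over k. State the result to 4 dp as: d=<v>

d^2_{1,-1}(β=3.091) via Wigner's sum:
With c≡cos(β/2)=0.025294 and s≡sin(β/2)=0.999680, N=[6·1·1·6]^{1/2}=6.000000
k: max(0,(-1)−(1))=0 … min(2+(-1),2−(1))=1
  k=0: (−1)^2·6.0000/(2)·0.0253^2·0.9997^2 = +0.001918
  k=1: (−1)^3·6.0000/(6)·0.0253^0·0.9997^4 = -0.998721
d^2_{1,-1}(3.091) = +0.001918 -0.998721 = -0.996803

d=-0.9968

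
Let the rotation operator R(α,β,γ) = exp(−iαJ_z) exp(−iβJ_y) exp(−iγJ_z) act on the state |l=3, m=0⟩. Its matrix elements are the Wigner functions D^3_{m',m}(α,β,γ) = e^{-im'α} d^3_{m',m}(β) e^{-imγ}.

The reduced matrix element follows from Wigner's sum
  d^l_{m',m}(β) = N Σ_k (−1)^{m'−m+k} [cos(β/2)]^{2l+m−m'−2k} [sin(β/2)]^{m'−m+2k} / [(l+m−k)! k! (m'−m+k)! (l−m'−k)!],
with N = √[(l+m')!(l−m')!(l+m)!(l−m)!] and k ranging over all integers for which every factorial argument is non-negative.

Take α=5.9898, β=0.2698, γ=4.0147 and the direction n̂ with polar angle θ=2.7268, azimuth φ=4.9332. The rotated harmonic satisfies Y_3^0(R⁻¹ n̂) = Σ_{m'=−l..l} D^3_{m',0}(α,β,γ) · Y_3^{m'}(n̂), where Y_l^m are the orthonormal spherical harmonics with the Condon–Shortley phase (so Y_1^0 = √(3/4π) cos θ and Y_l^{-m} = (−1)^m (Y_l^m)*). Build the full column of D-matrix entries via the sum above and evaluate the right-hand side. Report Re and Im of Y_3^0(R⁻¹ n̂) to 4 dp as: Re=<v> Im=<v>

Need the full column D^3_{m',0} for m'=−3..3 at α=5.9898, β=0.2698, γ=4.0147.
cos(β/2)=0.990915, sin(β/2)=0.134491
d^3_{-3,0}: single k=3 term ⇒ +0.010585;  D = +0.006743-0.008160i
d^3_{-2,0}: k∈[2..3] ⇒ +0.095520 -0.001760 = +0.093760;  D = +0.078077-0.051913i
d^3_{-1,0}: k∈[1..3] ⇒ +0.445109 -0.024598 +0.000151 = +0.420662;  D = +0.402687-0.121653i
d^3_{0,0}: k∈[0..3] ⇒ +0.946712 -0.156955 +0.002891 -0.000006 = +0.792642;  D = +0.792642+0.000000i
d^3_{1,0}: k∈[0..2] ⇒ -0.445109 +0.024598 -0.000151 = -0.420662;  D = -0.402687-0.121653i
d^3_{2,0}: k∈[0..1] ⇒ +0.095520 -0.001760 = +0.093760;  D = +0.078077+0.051913i
d^3_{3,0}: single k=0 term ⇒ -0.010585;  D = -0.006743-0.008160i
Y_3^{m'}(θ=2.7268,φ=4.9332) and Σ D·Y over m':
  (+0.0067-0.0082i)·(-0.0168-0.0215i)  (+0.0781-0.0519i)·(+0.1373-0.0649i)  (+0.4027-0.1217i)·(+0.0909+0.4051i)  (+0.7926+0.0000i)·(-0.4057+0.0000i)  (-0.4027-0.1217i)·(-0.0909+0.4051i)  (+0.0781+0.0519i)·(+0.1373+0.0649i)  (-0.0067-0.0082i)·(+0.0168-0.0215i)
Y_3^0(R⁻¹ n̂) = -0.135659+0.000000i

Re=-0.1357 Im=0.0000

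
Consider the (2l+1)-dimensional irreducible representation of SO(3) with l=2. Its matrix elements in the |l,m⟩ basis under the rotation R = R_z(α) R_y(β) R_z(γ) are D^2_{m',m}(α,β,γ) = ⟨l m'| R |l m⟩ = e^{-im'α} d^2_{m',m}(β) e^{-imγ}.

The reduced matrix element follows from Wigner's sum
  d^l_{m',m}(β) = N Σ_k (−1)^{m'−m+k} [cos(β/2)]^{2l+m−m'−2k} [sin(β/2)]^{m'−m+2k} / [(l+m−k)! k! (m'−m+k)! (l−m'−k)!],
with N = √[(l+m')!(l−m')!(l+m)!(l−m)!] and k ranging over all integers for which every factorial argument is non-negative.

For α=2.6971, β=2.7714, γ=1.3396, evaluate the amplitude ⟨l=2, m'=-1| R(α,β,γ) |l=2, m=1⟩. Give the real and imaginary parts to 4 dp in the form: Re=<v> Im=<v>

First d^2_{-1,1}(β=2.7714), then the phase factors e^{-i(-1)α} and e^{-i(1)γ}:
c=cos(2.7714/2)=0.184041, s=sin(2.7714/2)=0.982919; N=√[1·6·6·1]=6.000000
k∈{2,3} keeps every argument non-negative
  k=2: (−1)^0·6.0000/(2)·0.1840^2·0.9829^2 = +0.098172
  k=3: (−1)^1·6.0000/(6)·0.1840^0·0.9829^4 = -0.933405
d^2_{-1,1}(2.7714) = +0.098172 -0.933405 = -0.835233
Phases: e^{-i·(-1)·2.6971}=-0.902829+0.430000i, e^{-i·(1)·1.3396}=+0.229142-0.973393i ⇒ D=-0.176804-0.816306i

Re=-0.1768 Im=-0.8163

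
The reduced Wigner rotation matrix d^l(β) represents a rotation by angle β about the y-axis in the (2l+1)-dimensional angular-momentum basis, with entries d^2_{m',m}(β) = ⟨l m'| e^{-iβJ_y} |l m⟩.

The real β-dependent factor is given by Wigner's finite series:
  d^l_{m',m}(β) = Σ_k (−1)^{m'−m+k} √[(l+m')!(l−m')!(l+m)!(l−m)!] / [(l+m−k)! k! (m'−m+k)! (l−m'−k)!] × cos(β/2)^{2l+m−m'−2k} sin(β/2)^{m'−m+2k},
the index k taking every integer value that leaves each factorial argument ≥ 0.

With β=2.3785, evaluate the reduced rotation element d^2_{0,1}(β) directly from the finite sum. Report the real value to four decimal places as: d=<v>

d^2_{0,1}(β=2.3785) via Wigner's sum:
Half-angle: c=0.372356, s=0.928090. N=√(2·2·6·1)=4.898979
The bounds max(0,m−m')=1 and min(l+m,l−m')=2 give 2 terms
  k=1: (−1)^0·4.8990/(2)·0.3724^3·0.9281^1 = +0.117366
  k=2: (−1)^1·4.8990/(2)·0.3724^1·0.9281^3 = -0.729129
d^2_{0,1}(2.3785) = +0.117366 -0.729129 = -0.611763

d=-0.6118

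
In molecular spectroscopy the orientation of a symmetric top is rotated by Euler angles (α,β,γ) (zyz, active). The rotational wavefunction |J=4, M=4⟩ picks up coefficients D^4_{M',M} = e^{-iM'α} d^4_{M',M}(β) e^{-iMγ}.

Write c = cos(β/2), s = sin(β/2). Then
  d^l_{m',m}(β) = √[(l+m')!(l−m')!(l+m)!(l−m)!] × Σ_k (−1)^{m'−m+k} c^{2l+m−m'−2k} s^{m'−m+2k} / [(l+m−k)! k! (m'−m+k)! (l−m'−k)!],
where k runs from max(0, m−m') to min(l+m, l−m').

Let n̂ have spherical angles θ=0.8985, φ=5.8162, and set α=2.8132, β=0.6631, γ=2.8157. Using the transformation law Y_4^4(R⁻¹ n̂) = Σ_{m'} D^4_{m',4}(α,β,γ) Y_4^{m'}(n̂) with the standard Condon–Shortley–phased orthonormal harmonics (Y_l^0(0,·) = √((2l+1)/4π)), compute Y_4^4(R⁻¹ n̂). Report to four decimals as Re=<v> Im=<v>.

Need the full column D^4_{m',4} for m'=−4..4 at α=2.8132, β=0.6631, γ=2.8157.
cos(β/2)=0.945539, sin(β/2)=0.325509
d^4_{-4,4}: single k=8 term ⇒ +0.000126;  D = +0.000126-0.000001i
d^4_{-3,4}: single k=7 term ⇒ +0.001036;  D = -0.000983-0.000324i
d^4_{-2,4}: single k=6 term ⇒ +0.005628;  D = +0.004491+0.003391i
d^4_{-1,4}: single k=5 term ⇒ +0.023118;  D = -0.012970-0.019137i
d^4_{0,4}: single k=4 term ⇒ +0.075079;  D = +0.019825+0.072414i
d^4_{1,4}: single k=3 term ⇒ +0.195065;  D = +0.011924-0.194701i
d^4_{2,4}: single k=2 term ⇒ +0.400665;  D = -0.152165+0.370646i
d^4_{3,4}: single k=1 term ⇒ +0.622105;  D = +0.409248-0.468541i
d^4_{4,4}: single k=0 term ⇒ +0.638904;  D = -0.553034+0.319923i
Y_4^{m'}(θ=0.8985,φ=5.8162) and Σ D·Y over m':
  (+0.0001-0.0000i)·(-0.0486+0.1586i)  (-0.0010-0.0003i)·(+0.0631+0.3680i)  (+0.0045+0.0034i)·(+0.2088+0.2824i)  (-0.0130-0.0191i)·(-0.0587-0.0296i)  (+0.0198+0.0724i)·(-0.3566+0.0000i)  (+0.0119-0.1947i)·(+0.0587-0.0296i)  (-0.1522+0.3706i)·(+0.2088-0.2824i)  (+0.4092-0.4685i)·(-0.0631+0.3680i)  (-0.5530+0.3199i)·(-0.0486-0.1586i)
Y_4^4(R⁻¹ n̂) = +0.285135+0.338207i

Re=0.2851 Im=0.3382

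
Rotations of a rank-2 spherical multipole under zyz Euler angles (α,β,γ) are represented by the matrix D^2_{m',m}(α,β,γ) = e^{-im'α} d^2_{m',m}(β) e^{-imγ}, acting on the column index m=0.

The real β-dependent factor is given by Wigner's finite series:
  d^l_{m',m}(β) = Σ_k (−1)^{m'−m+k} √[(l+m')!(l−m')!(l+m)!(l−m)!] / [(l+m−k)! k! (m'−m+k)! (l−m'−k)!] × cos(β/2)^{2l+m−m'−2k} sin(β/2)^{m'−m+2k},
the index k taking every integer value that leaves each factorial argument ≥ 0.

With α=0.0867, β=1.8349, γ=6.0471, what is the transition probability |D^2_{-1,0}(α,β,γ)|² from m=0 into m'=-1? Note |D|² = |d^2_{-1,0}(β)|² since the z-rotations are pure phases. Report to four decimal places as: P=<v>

P=0.0953

Split into d^2_{-1,0}(β=1.8349) × two z-phases.
With c≡cos(β/2)=0.607847 and s≡sin(β/2)=0.794054, N=[1·6·2·2]^{1/2}=4.898979
The bounds max(0,m−m')=1 and min(l+m,l−m')=2 give 2 terms
  k=1: (−1)^0·4.8990/(2)·0.6078^3·0.7941^1 = +0.436826
  k=2: (−1)^1·4.8990/(2)·0.6078^1·0.7941^3 = -0.745453
d^2_{-1,0}(1.8349) = +0.436826 -0.745453 = -0.308627
|D^2_{-1,0}|² = |d^2_{-1,0}(β)|² = (-0.308627)² = 0.095251 (the z-rotation phases have unit modulus)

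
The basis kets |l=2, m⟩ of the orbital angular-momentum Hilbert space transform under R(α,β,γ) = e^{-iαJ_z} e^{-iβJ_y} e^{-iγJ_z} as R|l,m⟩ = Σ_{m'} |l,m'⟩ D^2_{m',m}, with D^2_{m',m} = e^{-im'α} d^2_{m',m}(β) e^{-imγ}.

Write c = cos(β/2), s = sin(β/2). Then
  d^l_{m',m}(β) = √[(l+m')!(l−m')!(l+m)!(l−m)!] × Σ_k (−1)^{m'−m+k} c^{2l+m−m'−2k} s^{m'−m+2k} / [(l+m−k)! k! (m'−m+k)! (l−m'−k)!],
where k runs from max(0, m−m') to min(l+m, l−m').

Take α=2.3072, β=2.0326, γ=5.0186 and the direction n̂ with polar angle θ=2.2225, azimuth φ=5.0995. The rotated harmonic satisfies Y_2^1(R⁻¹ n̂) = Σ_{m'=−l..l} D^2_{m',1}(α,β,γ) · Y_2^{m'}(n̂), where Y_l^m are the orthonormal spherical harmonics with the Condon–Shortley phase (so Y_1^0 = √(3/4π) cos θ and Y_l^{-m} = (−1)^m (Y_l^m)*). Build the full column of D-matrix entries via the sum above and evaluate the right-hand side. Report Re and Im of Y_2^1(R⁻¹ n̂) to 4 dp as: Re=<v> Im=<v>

Re=0.0014 Im=0.2824

Need the full column D^2_{m',1} for m'=−2..2 at α=2.3072, β=2.0326, γ=5.0186.
cos(β/2)=0.526515, sin(β/2)=0.850166
d^2_{-2,1}: single k=3 term ⇒ +0.647071;  D = +0.594928-0.254482i
d^2_{-1,1}: k∈[2..3] ⇒ +0.601105 -0.522414 = +0.078691;  D = -0.071521-0.032818i
d^2_{0,1}: k∈[1..2] ⇒ +0.303957 -0.792496 = -0.488540;  D = -0.147269-0.465814i
d^2_{1,1}: k∈[0..1] ⇒ +0.076850 -0.601105 = -0.524255;  D = -0.264205+0.452812i
d^2_{2,1}: single k=0 term ⇒ -0.248180;  D = +0.242819-0.051304i
Y_2^{m'}(θ=2.2225,φ=5.0995) and Σ D·Y over m':
  (+0.5949-0.2545i)·(-0.1746+0.1707i)  (-0.0715-0.0328i)·(-0.1406-0.3450i)  (-0.1473-0.4658i)·(+0.0327+0.0000i)  (-0.2642+0.4528i)·(+0.1406-0.3450i)  (+0.2428-0.0513i)·(-0.1746-0.1707i)
Y_2^1(R⁻¹ n̂) = +0.001413+0.282378i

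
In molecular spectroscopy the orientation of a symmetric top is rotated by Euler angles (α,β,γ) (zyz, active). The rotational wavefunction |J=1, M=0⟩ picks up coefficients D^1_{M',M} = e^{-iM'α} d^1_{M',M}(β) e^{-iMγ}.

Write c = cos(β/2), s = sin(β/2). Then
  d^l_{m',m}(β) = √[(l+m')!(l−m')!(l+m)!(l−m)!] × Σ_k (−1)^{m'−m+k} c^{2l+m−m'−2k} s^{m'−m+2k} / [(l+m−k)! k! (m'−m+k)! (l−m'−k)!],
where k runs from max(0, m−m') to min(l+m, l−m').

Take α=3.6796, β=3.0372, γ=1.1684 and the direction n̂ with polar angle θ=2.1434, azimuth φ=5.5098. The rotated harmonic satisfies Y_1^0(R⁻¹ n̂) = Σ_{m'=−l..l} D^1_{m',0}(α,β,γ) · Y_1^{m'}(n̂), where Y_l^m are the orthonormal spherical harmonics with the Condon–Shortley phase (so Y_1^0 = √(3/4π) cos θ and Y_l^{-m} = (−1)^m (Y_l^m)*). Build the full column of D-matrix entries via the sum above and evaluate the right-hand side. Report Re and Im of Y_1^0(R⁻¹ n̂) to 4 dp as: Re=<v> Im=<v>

Need the full column D^1_{m',0} for m'=−1..1 at α=3.6796, β=3.0372, γ=1.1684.
cos(β/2)=0.052173, sin(β/2)=0.998638
d^1_{-1,0}: single k=1 term ⇒ +0.073683;  D = -0.063274-0.037757i
d^1_{0,0}: k∈[0..1] ⇒ +0.002722 -0.997278 = -0.994556;  D = -0.994556+0.000000i
d^1_{1,0}: single k=0 term ⇒ -0.073683;  D = +0.063274-0.037757i
Y_1^{m'}(θ=2.1434,φ=5.5098) and Σ D·Y over m':
  (-0.0633-0.0378i)·(+0.2078+0.2029i)  (-0.9946+0.0000i)·(-0.2647+0.0000i)  (+0.0633-0.0378i)·(-0.2078+0.2029i)
Y_1^0(R⁻¹ n̂) = +0.252318+0.000000i

Re=0.2523 Im=0.0000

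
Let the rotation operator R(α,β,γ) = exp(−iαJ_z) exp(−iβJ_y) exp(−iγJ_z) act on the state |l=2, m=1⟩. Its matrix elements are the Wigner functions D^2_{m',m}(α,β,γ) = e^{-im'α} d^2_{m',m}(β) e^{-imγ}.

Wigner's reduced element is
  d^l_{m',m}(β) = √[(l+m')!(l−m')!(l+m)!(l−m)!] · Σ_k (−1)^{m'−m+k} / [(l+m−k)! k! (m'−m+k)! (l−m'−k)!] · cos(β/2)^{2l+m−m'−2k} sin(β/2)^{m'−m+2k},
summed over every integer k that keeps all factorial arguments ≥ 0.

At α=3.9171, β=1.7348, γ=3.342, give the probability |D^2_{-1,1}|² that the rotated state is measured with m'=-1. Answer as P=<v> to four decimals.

P=0.1534

First d^2_{-1,1}(β=1.7348), then the phase factors e^{-i(-1)α} and e^{-i(1)γ}:
With c≡cos(β/2)=0.646812 and s≡sin(β/2)=0.762650, N=[1·6·6·1]^{1/2}=6.000000
Admissible k: 2..3 (factorial args all ≥0)
  k=2: (−1)^0·6.0000/(2)·0.6468^2·0.7626^2 = +0.730007
  k=3: (−1)^1·6.0000/(6)·0.6468^0·0.7626^4 = -0.338299
d^2_{-1,1}(1.7348) = +0.730007 -0.338299 = +0.391708
|D^2_{-1,1}|² = |d^2_{-1,1}(β)|² = (+0.391708)² = 0.153435 (the z-rotation phases have unit modulus)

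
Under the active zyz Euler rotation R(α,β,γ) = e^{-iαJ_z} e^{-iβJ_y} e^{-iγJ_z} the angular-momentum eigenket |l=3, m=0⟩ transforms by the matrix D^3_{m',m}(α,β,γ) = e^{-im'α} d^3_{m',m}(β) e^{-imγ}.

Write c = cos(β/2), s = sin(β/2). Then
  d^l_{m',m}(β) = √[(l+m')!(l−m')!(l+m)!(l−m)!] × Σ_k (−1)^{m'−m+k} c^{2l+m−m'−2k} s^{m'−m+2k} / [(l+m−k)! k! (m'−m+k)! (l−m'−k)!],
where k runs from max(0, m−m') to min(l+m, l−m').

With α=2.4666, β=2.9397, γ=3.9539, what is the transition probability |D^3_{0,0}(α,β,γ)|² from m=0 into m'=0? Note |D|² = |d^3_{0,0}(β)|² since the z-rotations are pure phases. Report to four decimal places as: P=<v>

P=0.7765

D^3_{0,0}(2.4666,2.9397,3.9539) = e^{-i·0·2.4666}·d^3_{0,0}(2.9397)·e^{-i·0·3.9539}. Compute d first:
c=cos(2.9397/2)=0.100775, s=sin(2.9397/2)=0.994909; N=√[6·6·6·6]=36.000000
Admissible k: 0..3 (factorial args all ≥0)
  k=0: (−1)^0·36.0000/(36)·0.1008^6·0.9949^0 = +0.000001
  k=1: (−1)^1·36.0000/(4)·0.1008^4·0.9949^2 = -0.000919
  k=2: (−1)^2·36.0000/(4)·0.1008^2·0.9949^4 = +0.089553
  k=3: (−1)^3·36.0000/(36)·0.1008^0·0.9949^6 = -0.969842
d^3_{0,0}(2.9397) = +0.000001 -0.000919 +0.089553 -0.969842 = -0.881206
|D^3_{0,0}|² = |d^3_{0,0}(β)|² = (-0.881206)² = 0.776524 (the z-rotation phases have unit modulus)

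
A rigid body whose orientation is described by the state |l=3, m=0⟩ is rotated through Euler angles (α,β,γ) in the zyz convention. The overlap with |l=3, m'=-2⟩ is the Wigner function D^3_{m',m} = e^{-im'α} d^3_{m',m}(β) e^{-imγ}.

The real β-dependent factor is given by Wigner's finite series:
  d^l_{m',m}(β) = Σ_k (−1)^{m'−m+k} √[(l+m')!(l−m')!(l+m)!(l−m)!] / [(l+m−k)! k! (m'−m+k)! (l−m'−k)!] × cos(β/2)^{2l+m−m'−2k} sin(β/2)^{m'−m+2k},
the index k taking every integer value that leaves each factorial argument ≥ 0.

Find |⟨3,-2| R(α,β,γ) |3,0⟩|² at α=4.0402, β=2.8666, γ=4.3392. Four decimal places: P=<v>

First d^3_{-2,0}(β=2.8666), then the phase factors e^{-i(-2)α} and e^{-i(0)γ}:
With c≡cos(β/2)=0.137064 and s≡sin(β/2)=0.990562, N=[1·120·6·6]^{1/2}=65.726707
k∈{2,3} keeps every argument non-negative
  k=2: (−1)^0·65.7267/(12)·0.1371^4·0.9906^2 = +0.001897
  k=3: (−1)^1·65.7267/(12)·0.1371^2·0.9906^4 = -0.099068
d^3_{-2,0}(2.8666) = +0.001897 -0.099068 = -0.097171
|D^3_{-2,0}|² = |d^3_{-2,0}(β)|² = (-0.097171)² = 0.009442 (the z-rotation phases have unit modulus)

P=0.0094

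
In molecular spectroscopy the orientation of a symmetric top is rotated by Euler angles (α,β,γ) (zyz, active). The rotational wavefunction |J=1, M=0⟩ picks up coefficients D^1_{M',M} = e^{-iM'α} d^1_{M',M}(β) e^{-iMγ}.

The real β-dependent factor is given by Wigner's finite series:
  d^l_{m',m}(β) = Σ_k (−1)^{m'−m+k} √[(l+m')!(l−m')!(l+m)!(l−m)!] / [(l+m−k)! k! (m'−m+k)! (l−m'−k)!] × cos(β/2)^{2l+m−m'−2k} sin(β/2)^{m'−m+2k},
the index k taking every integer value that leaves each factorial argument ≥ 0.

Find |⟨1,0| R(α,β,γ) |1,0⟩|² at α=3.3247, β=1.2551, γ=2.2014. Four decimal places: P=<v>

P=0.0964

D^1_{0,0}(3.3247,1.2551,2.2014) = e^{-i·0·3.3247}·d^1_{0,0}(1.2551)·e^{-i·0·2.2014}. Compute d first:
With c≡cos(β/2)=0.809468 and s≡sin(β/2)=0.587163, N=[1·1·1·1]^{1/2}=1.000000
k: max(0,(0)−(0))=0 … min(1+(0),1−(0))=1
  k=0: (−1)^0·1.0000/(1)·0.8095^2·0.5872^0 = +0.655239
  k=1: (−1)^1·1.0000/(1)·0.8095^0·0.5872^2 = -0.344761
d^1_{0,0}(1.2551) = +0.655239 -0.344761 = +0.310478
|D^1_{0,0}|² = |d^1_{0,0}(β)|² = (+0.310478)² = 0.096397 (the z-rotation phases have unit modulus)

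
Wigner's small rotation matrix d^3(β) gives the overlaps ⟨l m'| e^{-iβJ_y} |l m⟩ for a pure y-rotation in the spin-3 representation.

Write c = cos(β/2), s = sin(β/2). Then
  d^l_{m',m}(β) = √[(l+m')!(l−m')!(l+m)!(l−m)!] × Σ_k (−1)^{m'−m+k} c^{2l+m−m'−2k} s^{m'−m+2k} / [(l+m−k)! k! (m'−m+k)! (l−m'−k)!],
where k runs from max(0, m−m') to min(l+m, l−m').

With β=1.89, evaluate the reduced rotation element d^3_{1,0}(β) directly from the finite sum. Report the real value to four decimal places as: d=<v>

d^3_{1,0}(β=1.89) via Wigner's sum:
With c≡cos(β/2)=0.585743 and s≡sin(β/2)=0.810497, N=[24·2·6·6]^{1/2}=41.569219
Admissible k: 0..2 (factorial args all ≥0)
  k=0: (−1)^1·41.5692/(12)·0.5857^5·0.8105^1 = -0.193587
  k=1: (−1)^2·41.5692/(4)·0.5857^3·0.8105^3 = +1.111955
  k=2: (−1)^3·41.5692/(12)·0.5857^1·0.8105^5 = -0.709667
d^3_{1,0}(1.89) = -0.193587 +1.111955 -0.709667 = +0.208700

d=0.2087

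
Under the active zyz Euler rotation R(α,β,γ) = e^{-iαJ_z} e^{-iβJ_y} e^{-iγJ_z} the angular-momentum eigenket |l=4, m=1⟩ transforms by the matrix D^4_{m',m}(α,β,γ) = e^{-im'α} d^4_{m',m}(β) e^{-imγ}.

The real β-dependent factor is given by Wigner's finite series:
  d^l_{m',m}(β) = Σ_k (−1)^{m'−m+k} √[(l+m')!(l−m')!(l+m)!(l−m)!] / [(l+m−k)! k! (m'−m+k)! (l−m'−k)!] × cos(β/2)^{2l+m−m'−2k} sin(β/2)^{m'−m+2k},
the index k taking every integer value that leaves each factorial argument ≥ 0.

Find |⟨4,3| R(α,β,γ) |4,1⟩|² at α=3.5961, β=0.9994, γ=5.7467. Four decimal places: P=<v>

P=0.1759

First d^4_{3,1}(β=0.9994), then the phase factors e^{-i(3)α} and e^{-i(1)γ}:
Half-angle: c=0.877726, s=0.479162. N=√(5040·1·120·6)=1904.940944
k∈{0,1} keeps every argument non-negative
  k=0: (−1)^2·1904.9409/(240)·0.8777^6·0.4792^2 = +0.833279
  k=1: (−1)^3·1904.9409/(144)·0.8777^4·0.4792^4 = -0.413891
d^4_{3,1}(0.9994) = +0.833279 -0.413891 = +0.419388
|D^4_{3,1}|² = |d^4_{3,1}(β)|² = (+0.419388)² = 0.175886 (the z-rotation phases have unit modulus)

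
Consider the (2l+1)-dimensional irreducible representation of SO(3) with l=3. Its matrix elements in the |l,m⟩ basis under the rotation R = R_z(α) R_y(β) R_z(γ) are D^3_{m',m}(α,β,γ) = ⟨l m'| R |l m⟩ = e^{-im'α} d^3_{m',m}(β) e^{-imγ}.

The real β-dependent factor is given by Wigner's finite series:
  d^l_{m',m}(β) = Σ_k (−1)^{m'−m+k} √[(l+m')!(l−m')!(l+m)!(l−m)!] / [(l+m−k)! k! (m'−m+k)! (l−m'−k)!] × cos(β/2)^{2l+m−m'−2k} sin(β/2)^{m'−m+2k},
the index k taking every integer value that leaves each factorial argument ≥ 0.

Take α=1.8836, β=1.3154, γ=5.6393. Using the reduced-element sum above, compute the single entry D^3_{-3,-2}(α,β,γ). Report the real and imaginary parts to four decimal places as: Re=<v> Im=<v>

Split into d^3_{-3,-2}(β=1.3154) × two z-phases.
With c≡cos(β/2)=0.791400 and s≡sin(β/2)=0.611298, N=[1·720·1·120]^{1/2}=293.938769
Admissible k: 1..1 (factorial args all ≥0)
  k=1: (−1)^0·293.9388/(120)·0.7914^5·0.6113^1 = +0.464847
d^3_{-3,-2}(1.3154) = +0.464847
Phases: e^{-i·(-3)·1.8836}=+0.806620-0.591070i, e^{-i·(-2)·5.6393}=+0.279262-0.960215i ⇒ D=-0.159115-0.436766i

Re=-0.1591 Im=-0.4368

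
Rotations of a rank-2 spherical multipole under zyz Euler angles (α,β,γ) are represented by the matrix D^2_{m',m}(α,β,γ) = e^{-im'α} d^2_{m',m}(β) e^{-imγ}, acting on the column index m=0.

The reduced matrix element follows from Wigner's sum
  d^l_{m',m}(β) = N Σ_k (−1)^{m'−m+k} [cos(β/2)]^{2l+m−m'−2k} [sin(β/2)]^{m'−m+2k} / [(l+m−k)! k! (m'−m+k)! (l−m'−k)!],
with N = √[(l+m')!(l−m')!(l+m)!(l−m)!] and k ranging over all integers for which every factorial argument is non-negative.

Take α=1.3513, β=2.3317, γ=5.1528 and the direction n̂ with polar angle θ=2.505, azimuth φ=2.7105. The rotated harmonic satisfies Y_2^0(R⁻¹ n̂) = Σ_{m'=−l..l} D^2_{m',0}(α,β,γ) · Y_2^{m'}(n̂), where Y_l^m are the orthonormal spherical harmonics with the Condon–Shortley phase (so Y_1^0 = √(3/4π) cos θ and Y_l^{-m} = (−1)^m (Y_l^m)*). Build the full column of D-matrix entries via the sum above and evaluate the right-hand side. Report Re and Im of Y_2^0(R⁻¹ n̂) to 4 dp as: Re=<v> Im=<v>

Re=0.0781 Im=0.0000

Need the full column D^2_{m',0} for m'=−2..2 at α=1.3513, β=2.3317, γ=5.1528.
cos(β/2)=0.393969, sin(β/2)=0.919124
d^2_{-2,0}: single k=2 term ⇒ +0.321180;  D = -0.290726+0.136510i
d^2_{-1,0}: k∈[1..2] ⇒ +0.137669 -0.749307 = -0.611638;  D = -0.133177-0.596963i
d^2_{0,0}: k∈[0..2] ⇒ +0.024091 -0.524485 +0.713667 = +0.213273;  D = +0.213273+0.000000i
d^2_{1,0}: k∈[0..1] ⇒ -0.137669 +0.749307 = +0.611638;  D = +0.133177-0.596963i
d^2_{2,0}: single k=0 term ⇒ +0.321180;  D = -0.290726-0.136510i
Y_2^{m'}(θ=2.505,φ=2.7105) and Σ D·Y over m':
  (-0.2907+0.1365i)·(+0.0888+0.1036i)  (-0.1332-0.5970i)·(+0.3355+0.1543i)  (+0.2133+0.0000i)·(+0.2964+0.0000i)  (+0.1332-0.5970i)·(-0.3355+0.1543i)  (-0.2907-0.1365i)·(+0.0888-0.1036i)
Y_2^0(R⁻¹ n̂) = +0.078147-0.000000i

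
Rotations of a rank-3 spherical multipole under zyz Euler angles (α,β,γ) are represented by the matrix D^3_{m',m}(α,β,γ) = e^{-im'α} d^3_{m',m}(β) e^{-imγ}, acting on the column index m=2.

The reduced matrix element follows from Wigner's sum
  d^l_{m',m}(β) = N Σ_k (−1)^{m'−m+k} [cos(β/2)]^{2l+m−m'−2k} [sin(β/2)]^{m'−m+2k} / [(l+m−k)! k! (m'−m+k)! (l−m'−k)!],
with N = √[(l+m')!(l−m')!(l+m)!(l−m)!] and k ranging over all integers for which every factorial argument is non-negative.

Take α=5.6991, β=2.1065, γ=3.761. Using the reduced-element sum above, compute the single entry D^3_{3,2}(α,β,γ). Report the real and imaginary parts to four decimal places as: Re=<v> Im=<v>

Re=-0.0550 Im=-0.0310

First d^3_{3,2}(β=2.1065), then the phase factors e^{-i(3)α} and e^{-i(2)γ}:
Half-angle: c=0.494749, s=0.869036. N=√(720·1·120·1)=293.938769
Admissible k: 0..0 (factorial args all ≥0)
  k=0: (−1)^1·293.9388/(120)·0.4947^5·0.8690^1 = -0.063101
d^3_{3,2}(2.1065) = -0.063101
D = (-0.180465+0.983581i)·(-0.063101)·(+0.325917-0.945398i) = -0.054965-0.030994i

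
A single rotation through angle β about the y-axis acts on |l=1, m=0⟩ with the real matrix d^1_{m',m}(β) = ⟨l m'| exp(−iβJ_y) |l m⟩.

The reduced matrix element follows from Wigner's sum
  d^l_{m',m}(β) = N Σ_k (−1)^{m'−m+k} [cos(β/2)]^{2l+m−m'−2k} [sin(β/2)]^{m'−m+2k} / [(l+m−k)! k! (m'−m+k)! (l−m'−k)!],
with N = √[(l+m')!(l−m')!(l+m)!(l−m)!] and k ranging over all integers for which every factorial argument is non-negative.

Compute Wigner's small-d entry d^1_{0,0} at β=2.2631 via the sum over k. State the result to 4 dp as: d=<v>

d^1_{0,0}(β=2.2631) via Wigner's sum:
Half-angle: c=0.425257, s=0.905072. N=√(1·1·1·1)=1.000000
Admissible k: 0..1 (factorial args all ≥0)
  k=0: (−1)^0·1.0000/(1)·0.4253^2·0.9051^0 = +0.180844
  k=1: (−1)^1·1.0000/(1)·0.4253^0·0.9051^2 = -0.819156
d^1_{0,0}(2.2631) = +0.180844 -0.819156 = -0.638312

d=-0.6383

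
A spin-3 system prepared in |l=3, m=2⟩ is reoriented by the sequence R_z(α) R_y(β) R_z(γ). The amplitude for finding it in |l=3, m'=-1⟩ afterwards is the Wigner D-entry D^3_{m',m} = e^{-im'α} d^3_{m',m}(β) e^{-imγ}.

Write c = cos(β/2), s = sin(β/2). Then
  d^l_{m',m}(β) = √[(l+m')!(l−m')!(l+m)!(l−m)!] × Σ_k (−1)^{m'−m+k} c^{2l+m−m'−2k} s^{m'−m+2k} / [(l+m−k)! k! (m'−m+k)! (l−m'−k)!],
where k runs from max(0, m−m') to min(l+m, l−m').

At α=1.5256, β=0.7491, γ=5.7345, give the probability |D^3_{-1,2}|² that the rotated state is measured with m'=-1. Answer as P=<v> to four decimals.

P=0.0531

Split into d^3_{-1,2}(β=0.7491) × two z-phases.
With c≡cos(β/2)=0.930672 and s≡sin(β/2)=0.365854, N=[2·24·120·1]^{1/2}=75.894664
Admissible k: 3..4 (factorial args all ≥0)
  k=3: (−1)^0·75.8947/(12)·0.9307^3·0.3659^3 = +0.249657
  k=4: (−1)^1·75.8947/(24)·0.9307^1·0.3659^5 = -0.019290
d^3_{-1,2}(0.7491) = +0.249657 -0.019290 = +0.230366
|D^3_{-1,2}|² = |d^3_{-1,2}(β)|² = (+0.230366)² = 0.053069 (the z-rotation phases have unit modulus)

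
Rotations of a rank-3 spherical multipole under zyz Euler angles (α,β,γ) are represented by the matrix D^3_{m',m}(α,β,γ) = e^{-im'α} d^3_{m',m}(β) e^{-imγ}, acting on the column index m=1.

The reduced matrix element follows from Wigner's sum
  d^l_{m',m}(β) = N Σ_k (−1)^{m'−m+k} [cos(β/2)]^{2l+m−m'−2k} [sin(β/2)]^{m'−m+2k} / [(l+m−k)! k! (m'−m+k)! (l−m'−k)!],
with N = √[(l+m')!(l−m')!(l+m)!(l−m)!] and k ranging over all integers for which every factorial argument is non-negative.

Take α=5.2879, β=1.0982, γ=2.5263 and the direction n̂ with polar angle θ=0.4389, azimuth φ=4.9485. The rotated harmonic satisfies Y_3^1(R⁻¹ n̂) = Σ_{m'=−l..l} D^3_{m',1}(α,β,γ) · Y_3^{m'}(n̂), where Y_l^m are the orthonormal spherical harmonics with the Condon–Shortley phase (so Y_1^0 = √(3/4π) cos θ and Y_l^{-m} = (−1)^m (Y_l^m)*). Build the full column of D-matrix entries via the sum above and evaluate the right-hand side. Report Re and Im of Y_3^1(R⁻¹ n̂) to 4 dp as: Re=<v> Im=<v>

Re=-0.2702 Im=-0.3005

Need the full column D^3_{m',1} for m'=−3..3 at α=5.2879, β=1.0982, γ=2.5263.
cos(β/2)=0.852995, sin(β/2)=0.521920
d^3_{-3,1}: single k=4 term ⇒ +0.209100;  D = +0.149965+0.145716i
d^3_{-2,1}: k∈[3..4] ⇒ +0.558059 -0.104464 = +0.453595;  D = -0.088122+0.444953i
d^3_{-1,1}: k∈[2..4] ⇒ +0.865254 -0.431914 +0.020213 = +0.453553;  D = -0.421200+0.168229i
d^3_{0,1}: k∈[1..3] ⇒ +0.816443 -0.916984 +0.114434 = +0.013893;  D = -0.011345-0.008019i
d^3_{1,1}: k∈[0..2] ⇒ +0.385192 -1.153673 +0.323936 = -0.444545;  D = -0.017680+0.444193i
d^3_{2,1}: k∈[0..1] ⇒ -0.745307 +0.558059 = -0.187248;  D = -0.161014+0.095584i
d^3_{3,1}: single k=0 term ⇒ +0.558519;  D = +0.500573+0.247731i
Y_3^{m'}(θ=0.4389,φ=4.9485) and Σ D·Y over m':
  (+0.1500+0.1457i)·(-0.0208-0.0243i)  (-0.0881+0.4450i)·(-0.1488+0.0760i)  (-0.4212+0.1682i)·(+0.0995+0.4135i)  (-0.0113-0.0080i)·(+0.3706+0.0000i)  (-0.0177+0.4442i)·(-0.0995+0.4135i)  (-0.1610+0.0956i)·(-0.1488-0.0760i)  (+0.5006+0.2477i)·(+0.0208-0.0243i)
Y_3^1(R⁻¹ n̂) = -0.270226-0.300493i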